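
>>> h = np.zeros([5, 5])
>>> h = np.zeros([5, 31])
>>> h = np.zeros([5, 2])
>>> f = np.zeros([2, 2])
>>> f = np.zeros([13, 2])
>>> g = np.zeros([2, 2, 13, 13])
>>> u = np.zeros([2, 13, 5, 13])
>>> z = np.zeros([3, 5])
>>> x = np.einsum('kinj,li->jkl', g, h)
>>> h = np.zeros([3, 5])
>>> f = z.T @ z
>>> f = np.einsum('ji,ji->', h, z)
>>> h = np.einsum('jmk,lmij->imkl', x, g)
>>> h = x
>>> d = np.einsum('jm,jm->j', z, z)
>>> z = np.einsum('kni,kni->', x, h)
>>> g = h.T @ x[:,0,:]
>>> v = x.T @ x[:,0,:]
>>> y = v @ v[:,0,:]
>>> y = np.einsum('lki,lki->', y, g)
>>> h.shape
(13, 2, 5)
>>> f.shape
()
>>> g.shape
(5, 2, 5)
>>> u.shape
(2, 13, 5, 13)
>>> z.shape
()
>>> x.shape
(13, 2, 5)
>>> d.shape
(3,)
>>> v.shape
(5, 2, 5)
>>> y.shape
()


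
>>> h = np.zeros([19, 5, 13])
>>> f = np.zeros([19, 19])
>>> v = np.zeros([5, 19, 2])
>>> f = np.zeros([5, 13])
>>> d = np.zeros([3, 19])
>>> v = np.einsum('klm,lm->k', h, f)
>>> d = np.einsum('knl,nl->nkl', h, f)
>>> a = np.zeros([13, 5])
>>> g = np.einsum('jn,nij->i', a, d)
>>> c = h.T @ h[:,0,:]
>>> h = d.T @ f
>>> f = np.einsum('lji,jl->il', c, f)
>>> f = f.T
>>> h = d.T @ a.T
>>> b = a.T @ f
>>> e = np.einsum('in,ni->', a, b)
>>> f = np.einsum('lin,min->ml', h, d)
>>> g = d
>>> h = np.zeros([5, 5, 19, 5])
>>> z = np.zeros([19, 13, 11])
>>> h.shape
(5, 5, 19, 5)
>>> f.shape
(5, 13)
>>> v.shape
(19,)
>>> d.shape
(5, 19, 13)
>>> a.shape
(13, 5)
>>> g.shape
(5, 19, 13)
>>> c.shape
(13, 5, 13)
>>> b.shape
(5, 13)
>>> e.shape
()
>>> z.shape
(19, 13, 11)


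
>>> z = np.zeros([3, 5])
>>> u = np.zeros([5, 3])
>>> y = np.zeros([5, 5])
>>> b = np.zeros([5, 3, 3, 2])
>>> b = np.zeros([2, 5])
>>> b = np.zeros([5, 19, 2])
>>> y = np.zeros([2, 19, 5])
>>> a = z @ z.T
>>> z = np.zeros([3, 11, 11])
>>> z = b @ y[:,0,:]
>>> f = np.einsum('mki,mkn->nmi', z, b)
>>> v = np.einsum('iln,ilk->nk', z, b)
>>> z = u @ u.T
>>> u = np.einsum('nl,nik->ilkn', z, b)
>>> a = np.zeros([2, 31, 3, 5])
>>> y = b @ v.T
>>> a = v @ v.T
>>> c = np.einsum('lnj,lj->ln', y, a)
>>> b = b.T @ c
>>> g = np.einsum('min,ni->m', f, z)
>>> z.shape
(5, 5)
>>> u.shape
(19, 5, 2, 5)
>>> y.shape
(5, 19, 5)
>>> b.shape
(2, 19, 19)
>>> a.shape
(5, 5)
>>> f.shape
(2, 5, 5)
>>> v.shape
(5, 2)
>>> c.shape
(5, 19)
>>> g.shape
(2,)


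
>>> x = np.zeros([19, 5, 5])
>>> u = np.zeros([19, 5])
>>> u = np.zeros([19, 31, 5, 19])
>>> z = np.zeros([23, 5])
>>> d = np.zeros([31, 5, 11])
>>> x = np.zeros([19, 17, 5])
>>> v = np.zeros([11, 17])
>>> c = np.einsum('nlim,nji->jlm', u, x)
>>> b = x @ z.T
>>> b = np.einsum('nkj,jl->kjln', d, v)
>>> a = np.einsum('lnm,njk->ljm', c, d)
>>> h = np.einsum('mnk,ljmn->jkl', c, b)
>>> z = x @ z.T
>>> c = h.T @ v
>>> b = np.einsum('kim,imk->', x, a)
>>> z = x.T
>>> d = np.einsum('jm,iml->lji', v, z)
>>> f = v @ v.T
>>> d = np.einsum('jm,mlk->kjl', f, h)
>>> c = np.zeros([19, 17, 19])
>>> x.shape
(19, 17, 5)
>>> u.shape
(19, 31, 5, 19)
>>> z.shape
(5, 17, 19)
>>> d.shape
(5, 11, 19)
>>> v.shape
(11, 17)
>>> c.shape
(19, 17, 19)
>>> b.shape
()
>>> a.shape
(17, 5, 19)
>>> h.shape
(11, 19, 5)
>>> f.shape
(11, 11)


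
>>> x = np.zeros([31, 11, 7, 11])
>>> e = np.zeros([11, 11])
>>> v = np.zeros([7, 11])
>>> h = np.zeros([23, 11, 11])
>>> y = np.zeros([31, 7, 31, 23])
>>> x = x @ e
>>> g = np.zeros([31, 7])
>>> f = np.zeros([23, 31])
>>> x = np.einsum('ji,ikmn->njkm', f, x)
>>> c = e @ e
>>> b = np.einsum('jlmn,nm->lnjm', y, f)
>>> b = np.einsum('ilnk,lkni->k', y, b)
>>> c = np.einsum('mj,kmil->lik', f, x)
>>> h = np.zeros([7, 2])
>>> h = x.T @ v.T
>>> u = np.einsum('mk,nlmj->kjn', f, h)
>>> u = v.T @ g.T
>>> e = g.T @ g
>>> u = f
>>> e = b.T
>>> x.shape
(11, 23, 11, 7)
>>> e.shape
(23,)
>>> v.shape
(7, 11)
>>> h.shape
(7, 11, 23, 7)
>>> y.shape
(31, 7, 31, 23)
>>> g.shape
(31, 7)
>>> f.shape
(23, 31)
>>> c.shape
(7, 11, 11)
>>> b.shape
(23,)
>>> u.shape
(23, 31)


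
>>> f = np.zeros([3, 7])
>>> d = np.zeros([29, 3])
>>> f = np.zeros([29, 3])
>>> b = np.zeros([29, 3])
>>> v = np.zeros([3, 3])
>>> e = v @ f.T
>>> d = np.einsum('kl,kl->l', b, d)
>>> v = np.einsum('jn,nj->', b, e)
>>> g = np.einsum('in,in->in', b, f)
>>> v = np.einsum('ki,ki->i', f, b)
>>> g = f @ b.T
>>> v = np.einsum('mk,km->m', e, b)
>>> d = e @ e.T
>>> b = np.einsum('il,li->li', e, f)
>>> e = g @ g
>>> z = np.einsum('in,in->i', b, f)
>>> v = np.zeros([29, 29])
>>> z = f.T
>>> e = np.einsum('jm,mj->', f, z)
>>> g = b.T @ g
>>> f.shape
(29, 3)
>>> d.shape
(3, 3)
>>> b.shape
(29, 3)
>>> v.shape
(29, 29)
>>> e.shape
()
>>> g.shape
(3, 29)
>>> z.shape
(3, 29)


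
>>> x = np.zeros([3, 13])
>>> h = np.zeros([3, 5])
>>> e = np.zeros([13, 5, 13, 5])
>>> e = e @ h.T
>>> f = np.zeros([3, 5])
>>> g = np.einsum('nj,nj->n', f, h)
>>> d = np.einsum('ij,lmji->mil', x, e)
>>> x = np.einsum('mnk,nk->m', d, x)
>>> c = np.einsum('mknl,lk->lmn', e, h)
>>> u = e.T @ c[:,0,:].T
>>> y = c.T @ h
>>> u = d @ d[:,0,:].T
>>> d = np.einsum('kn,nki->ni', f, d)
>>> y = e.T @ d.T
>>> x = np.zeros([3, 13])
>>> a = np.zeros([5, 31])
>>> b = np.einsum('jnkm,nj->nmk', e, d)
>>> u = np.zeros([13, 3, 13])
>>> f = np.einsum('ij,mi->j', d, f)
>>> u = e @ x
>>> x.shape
(3, 13)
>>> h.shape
(3, 5)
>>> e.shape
(13, 5, 13, 3)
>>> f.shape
(13,)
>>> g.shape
(3,)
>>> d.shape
(5, 13)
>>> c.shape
(3, 13, 13)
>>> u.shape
(13, 5, 13, 13)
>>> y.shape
(3, 13, 5, 5)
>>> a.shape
(5, 31)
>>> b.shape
(5, 3, 13)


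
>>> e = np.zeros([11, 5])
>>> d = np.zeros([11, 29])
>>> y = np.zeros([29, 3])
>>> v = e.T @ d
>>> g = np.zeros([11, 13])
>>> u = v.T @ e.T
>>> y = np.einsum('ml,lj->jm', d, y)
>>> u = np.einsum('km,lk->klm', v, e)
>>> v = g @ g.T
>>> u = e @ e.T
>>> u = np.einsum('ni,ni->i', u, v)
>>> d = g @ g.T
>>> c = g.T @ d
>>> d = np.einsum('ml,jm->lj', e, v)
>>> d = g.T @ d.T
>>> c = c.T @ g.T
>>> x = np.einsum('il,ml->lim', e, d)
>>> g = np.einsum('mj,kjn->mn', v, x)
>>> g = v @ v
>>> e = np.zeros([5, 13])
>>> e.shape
(5, 13)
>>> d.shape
(13, 5)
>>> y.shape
(3, 11)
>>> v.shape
(11, 11)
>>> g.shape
(11, 11)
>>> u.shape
(11,)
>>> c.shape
(11, 11)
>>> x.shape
(5, 11, 13)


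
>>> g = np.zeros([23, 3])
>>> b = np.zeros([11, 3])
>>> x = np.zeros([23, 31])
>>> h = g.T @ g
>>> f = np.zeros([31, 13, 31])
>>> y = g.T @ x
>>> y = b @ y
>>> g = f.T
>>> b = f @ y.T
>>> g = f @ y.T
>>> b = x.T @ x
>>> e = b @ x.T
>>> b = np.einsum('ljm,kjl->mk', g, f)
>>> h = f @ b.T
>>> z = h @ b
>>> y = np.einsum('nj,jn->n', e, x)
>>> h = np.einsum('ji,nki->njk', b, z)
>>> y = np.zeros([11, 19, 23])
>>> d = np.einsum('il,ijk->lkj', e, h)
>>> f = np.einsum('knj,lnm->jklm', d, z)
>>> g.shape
(31, 13, 11)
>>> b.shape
(11, 31)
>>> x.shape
(23, 31)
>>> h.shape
(31, 11, 13)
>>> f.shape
(11, 23, 31, 31)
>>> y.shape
(11, 19, 23)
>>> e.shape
(31, 23)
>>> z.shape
(31, 13, 31)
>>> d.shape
(23, 13, 11)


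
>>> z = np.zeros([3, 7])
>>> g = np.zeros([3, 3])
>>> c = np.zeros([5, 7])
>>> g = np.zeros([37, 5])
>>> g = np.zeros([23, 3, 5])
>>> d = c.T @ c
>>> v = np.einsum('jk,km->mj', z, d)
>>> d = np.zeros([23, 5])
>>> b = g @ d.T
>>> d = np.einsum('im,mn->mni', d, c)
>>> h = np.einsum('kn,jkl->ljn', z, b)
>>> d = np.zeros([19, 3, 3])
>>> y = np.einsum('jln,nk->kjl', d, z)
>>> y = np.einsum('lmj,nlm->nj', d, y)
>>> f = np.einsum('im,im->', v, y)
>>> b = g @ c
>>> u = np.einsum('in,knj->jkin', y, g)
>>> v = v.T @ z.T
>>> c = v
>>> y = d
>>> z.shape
(3, 7)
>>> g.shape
(23, 3, 5)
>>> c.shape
(3, 3)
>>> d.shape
(19, 3, 3)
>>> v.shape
(3, 3)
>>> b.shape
(23, 3, 7)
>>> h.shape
(23, 23, 7)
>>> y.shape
(19, 3, 3)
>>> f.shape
()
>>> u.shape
(5, 23, 7, 3)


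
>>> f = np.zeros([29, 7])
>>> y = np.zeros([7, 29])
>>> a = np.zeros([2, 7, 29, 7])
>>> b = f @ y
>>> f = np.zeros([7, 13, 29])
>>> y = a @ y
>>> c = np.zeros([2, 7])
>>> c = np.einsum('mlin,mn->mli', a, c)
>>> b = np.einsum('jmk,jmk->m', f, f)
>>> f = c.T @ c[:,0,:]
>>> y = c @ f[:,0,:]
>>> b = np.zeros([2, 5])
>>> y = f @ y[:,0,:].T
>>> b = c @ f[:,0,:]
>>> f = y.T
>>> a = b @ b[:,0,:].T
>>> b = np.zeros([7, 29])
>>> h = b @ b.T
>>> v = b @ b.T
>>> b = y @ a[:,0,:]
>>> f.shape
(2, 7, 29)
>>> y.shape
(29, 7, 2)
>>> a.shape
(2, 7, 2)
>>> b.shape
(29, 7, 2)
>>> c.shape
(2, 7, 29)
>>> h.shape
(7, 7)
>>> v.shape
(7, 7)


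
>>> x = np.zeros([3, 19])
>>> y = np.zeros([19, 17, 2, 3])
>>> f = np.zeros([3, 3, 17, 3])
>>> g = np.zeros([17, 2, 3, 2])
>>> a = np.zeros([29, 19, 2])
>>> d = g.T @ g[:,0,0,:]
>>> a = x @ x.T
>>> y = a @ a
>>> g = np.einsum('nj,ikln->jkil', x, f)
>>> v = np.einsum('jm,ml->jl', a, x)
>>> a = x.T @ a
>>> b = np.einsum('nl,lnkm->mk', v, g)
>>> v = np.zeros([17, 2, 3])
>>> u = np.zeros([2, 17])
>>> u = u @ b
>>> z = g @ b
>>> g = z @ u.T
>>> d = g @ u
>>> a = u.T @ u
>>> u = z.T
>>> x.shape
(3, 19)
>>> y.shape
(3, 3)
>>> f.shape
(3, 3, 17, 3)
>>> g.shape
(19, 3, 3, 2)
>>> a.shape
(3, 3)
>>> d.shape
(19, 3, 3, 3)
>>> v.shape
(17, 2, 3)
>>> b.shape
(17, 3)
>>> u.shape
(3, 3, 3, 19)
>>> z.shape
(19, 3, 3, 3)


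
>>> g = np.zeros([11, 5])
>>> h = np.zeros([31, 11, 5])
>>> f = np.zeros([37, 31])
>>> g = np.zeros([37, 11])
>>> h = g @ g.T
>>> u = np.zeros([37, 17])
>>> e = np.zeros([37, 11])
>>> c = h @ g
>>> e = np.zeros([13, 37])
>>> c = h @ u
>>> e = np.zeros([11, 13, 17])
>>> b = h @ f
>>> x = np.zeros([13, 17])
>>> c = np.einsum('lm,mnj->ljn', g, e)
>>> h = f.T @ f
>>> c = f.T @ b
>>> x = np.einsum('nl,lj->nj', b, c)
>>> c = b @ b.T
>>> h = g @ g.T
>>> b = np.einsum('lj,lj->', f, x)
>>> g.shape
(37, 11)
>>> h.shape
(37, 37)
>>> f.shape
(37, 31)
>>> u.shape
(37, 17)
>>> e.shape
(11, 13, 17)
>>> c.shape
(37, 37)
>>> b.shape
()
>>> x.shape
(37, 31)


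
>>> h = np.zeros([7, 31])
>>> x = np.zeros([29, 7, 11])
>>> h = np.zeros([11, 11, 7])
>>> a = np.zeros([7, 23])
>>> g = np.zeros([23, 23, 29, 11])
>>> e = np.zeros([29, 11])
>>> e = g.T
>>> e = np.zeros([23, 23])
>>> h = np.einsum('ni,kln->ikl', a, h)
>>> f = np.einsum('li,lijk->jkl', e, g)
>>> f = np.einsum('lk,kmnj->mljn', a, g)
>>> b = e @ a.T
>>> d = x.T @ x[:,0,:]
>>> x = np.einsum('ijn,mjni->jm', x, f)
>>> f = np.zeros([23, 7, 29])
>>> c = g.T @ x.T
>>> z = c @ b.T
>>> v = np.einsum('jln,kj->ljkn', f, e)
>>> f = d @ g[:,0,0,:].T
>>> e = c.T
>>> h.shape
(23, 11, 11)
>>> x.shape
(7, 23)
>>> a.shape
(7, 23)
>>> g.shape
(23, 23, 29, 11)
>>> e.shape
(7, 23, 29, 11)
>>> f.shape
(11, 7, 23)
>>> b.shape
(23, 7)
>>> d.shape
(11, 7, 11)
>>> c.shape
(11, 29, 23, 7)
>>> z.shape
(11, 29, 23, 23)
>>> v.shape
(7, 23, 23, 29)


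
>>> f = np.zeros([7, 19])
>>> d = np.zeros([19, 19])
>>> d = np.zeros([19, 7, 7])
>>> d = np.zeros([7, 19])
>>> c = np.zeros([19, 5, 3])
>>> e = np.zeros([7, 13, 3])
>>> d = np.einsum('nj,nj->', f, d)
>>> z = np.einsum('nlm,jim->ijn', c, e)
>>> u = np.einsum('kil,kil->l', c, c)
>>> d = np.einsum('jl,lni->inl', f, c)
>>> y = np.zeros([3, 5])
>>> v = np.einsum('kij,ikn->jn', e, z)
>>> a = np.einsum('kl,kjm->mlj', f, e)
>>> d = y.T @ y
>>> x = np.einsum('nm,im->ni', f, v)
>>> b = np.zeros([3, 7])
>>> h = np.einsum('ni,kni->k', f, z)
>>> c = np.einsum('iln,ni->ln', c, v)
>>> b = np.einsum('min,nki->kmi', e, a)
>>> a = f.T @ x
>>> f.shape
(7, 19)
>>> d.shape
(5, 5)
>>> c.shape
(5, 3)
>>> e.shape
(7, 13, 3)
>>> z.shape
(13, 7, 19)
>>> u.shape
(3,)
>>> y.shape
(3, 5)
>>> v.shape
(3, 19)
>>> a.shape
(19, 3)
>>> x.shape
(7, 3)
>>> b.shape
(19, 7, 13)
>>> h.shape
(13,)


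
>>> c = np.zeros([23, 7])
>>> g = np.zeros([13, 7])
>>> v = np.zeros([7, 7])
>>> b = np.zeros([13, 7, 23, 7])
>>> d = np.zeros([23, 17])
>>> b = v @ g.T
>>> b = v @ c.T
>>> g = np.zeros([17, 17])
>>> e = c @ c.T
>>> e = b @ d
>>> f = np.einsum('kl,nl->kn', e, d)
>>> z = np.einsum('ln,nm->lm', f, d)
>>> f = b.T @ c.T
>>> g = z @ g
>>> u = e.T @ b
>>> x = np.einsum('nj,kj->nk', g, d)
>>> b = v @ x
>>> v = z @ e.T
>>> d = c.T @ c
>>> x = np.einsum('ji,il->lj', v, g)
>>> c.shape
(23, 7)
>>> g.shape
(7, 17)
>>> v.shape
(7, 7)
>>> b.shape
(7, 23)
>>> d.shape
(7, 7)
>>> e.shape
(7, 17)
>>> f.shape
(23, 23)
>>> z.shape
(7, 17)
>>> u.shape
(17, 23)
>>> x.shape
(17, 7)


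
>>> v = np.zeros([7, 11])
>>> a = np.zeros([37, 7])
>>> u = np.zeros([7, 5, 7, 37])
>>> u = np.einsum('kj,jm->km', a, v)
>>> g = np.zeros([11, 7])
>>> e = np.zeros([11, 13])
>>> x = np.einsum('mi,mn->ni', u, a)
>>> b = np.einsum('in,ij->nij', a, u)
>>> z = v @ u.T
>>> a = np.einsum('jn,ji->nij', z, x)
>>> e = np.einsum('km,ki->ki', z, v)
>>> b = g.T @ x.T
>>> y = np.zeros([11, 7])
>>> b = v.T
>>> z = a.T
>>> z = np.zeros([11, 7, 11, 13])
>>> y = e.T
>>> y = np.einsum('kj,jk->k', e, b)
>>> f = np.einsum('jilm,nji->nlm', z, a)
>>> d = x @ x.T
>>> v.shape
(7, 11)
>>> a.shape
(37, 11, 7)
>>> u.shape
(37, 11)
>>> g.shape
(11, 7)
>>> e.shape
(7, 11)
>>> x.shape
(7, 11)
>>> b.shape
(11, 7)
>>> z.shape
(11, 7, 11, 13)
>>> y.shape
(7,)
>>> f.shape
(37, 11, 13)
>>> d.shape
(7, 7)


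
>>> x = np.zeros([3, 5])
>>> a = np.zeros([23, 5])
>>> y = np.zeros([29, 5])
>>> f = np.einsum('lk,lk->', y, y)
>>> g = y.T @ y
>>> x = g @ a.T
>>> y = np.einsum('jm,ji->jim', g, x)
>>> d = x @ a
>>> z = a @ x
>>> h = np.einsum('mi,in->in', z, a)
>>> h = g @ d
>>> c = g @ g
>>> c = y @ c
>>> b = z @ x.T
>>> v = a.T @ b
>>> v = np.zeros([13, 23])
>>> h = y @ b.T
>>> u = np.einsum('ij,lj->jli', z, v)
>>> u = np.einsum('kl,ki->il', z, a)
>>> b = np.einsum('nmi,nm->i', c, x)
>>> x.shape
(5, 23)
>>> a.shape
(23, 5)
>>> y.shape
(5, 23, 5)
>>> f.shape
()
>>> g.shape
(5, 5)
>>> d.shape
(5, 5)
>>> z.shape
(23, 23)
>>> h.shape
(5, 23, 23)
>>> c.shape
(5, 23, 5)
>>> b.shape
(5,)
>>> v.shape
(13, 23)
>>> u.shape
(5, 23)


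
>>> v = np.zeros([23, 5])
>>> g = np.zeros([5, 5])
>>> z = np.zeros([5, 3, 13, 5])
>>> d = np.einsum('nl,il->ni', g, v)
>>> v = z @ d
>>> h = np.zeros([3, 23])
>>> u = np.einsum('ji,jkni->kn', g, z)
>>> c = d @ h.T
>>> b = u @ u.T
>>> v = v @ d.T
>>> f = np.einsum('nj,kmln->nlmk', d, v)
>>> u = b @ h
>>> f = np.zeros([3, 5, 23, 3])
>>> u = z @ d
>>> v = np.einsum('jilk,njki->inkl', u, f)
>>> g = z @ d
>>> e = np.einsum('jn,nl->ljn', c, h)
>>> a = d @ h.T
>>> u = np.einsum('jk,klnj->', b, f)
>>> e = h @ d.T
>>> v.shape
(3, 3, 23, 13)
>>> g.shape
(5, 3, 13, 23)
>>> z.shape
(5, 3, 13, 5)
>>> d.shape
(5, 23)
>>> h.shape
(3, 23)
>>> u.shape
()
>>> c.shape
(5, 3)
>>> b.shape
(3, 3)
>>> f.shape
(3, 5, 23, 3)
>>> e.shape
(3, 5)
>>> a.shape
(5, 3)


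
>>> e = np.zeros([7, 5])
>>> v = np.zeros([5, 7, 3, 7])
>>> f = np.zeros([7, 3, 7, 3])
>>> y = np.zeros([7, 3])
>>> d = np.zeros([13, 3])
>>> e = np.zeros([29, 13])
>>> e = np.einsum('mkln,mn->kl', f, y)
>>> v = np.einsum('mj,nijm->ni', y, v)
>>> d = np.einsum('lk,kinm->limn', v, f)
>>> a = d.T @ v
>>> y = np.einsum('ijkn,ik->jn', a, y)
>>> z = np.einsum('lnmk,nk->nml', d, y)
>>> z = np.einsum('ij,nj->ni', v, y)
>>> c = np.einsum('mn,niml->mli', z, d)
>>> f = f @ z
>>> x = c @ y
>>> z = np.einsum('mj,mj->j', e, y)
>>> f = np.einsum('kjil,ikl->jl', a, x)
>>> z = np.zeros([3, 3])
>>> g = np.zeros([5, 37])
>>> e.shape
(3, 7)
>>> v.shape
(5, 7)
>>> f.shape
(3, 7)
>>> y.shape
(3, 7)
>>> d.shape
(5, 3, 3, 7)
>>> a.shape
(7, 3, 3, 7)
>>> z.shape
(3, 3)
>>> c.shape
(3, 7, 3)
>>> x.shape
(3, 7, 7)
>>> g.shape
(5, 37)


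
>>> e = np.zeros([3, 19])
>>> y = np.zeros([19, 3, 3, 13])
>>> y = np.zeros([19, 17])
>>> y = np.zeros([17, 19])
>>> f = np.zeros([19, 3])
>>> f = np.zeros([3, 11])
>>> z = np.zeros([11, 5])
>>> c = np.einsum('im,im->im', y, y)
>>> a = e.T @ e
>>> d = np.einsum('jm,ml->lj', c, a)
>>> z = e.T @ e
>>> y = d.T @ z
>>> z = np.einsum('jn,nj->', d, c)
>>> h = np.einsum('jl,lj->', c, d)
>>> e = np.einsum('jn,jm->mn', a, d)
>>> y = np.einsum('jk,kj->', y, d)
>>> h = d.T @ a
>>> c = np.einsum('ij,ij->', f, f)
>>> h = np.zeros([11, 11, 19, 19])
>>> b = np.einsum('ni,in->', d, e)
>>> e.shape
(17, 19)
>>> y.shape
()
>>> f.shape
(3, 11)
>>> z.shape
()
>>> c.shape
()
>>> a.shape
(19, 19)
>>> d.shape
(19, 17)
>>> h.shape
(11, 11, 19, 19)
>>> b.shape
()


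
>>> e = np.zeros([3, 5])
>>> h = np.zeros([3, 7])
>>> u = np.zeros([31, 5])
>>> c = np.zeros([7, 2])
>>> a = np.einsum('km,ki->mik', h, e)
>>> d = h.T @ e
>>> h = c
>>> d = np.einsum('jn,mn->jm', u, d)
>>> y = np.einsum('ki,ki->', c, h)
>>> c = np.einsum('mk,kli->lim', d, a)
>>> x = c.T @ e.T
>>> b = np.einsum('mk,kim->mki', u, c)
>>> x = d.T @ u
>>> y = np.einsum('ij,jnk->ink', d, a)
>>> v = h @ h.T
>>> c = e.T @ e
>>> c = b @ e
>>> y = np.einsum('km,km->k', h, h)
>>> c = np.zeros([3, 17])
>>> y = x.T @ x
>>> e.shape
(3, 5)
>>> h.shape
(7, 2)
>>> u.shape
(31, 5)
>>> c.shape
(3, 17)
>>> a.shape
(7, 5, 3)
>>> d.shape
(31, 7)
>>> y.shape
(5, 5)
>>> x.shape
(7, 5)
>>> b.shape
(31, 5, 3)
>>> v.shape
(7, 7)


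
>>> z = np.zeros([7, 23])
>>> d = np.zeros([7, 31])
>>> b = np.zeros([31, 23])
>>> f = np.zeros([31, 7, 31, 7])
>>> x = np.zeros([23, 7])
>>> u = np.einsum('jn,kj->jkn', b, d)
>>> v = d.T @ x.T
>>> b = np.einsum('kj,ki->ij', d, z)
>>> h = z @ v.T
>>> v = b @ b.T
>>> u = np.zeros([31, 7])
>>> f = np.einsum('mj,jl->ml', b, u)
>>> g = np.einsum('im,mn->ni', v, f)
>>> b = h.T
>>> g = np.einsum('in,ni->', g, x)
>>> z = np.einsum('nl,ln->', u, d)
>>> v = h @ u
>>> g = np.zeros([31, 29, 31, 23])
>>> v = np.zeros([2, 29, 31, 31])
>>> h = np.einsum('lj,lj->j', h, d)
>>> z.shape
()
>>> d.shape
(7, 31)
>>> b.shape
(31, 7)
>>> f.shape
(23, 7)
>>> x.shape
(23, 7)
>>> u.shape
(31, 7)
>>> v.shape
(2, 29, 31, 31)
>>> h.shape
(31,)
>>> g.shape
(31, 29, 31, 23)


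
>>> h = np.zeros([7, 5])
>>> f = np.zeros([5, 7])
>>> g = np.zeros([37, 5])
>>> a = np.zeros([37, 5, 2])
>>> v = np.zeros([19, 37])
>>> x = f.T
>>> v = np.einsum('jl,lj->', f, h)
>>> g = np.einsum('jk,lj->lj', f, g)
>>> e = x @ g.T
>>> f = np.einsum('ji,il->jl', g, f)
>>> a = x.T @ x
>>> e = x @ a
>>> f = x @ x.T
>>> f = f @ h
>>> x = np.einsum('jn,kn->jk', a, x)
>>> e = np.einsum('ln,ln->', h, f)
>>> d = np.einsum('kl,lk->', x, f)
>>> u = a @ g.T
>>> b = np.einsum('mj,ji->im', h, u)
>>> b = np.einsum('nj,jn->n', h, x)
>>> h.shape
(7, 5)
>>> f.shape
(7, 5)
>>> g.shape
(37, 5)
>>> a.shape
(5, 5)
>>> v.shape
()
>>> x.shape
(5, 7)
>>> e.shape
()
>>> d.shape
()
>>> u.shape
(5, 37)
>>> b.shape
(7,)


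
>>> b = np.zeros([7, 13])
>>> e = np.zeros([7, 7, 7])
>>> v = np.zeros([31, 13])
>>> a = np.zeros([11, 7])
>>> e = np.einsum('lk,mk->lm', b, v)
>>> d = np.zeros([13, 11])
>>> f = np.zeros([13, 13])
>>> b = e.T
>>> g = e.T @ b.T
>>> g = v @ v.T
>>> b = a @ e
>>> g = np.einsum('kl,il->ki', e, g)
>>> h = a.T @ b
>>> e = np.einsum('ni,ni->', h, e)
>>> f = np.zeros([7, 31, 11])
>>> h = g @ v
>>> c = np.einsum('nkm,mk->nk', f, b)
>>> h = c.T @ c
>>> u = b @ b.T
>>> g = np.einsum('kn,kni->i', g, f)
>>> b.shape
(11, 31)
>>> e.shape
()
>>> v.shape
(31, 13)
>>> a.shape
(11, 7)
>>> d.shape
(13, 11)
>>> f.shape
(7, 31, 11)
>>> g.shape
(11,)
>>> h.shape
(31, 31)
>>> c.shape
(7, 31)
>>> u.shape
(11, 11)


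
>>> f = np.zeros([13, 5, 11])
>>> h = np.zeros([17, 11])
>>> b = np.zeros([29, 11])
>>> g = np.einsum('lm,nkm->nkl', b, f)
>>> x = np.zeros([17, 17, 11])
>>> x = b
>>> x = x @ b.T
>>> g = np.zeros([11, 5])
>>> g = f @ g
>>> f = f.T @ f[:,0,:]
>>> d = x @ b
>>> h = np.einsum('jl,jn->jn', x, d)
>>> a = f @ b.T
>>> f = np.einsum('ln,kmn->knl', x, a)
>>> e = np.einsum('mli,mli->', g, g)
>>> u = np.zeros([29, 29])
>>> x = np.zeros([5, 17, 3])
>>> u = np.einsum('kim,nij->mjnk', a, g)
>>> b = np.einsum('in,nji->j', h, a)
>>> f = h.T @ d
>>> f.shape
(11, 11)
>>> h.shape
(29, 11)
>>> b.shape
(5,)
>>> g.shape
(13, 5, 5)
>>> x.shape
(5, 17, 3)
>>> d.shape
(29, 11)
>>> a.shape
(11, 5, 29)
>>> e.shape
()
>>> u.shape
(29, 5, 13, 11)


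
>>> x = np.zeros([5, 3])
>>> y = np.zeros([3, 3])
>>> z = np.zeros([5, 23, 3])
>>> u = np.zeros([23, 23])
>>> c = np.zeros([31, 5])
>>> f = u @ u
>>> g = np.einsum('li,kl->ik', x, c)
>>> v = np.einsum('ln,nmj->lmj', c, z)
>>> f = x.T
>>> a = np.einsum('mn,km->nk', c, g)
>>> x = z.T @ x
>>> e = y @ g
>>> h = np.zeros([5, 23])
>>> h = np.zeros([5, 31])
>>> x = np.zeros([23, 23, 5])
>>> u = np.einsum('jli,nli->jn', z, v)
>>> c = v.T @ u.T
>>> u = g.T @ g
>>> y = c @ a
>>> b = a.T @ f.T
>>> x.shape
(23, 23, 5)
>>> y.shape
(3, 23, 3)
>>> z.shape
(5, 23, 3)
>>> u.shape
(31, 31)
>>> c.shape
(3, 23, 5)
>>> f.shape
(3, 5)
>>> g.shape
(3, 31)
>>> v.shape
(31, 23, 3)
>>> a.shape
(5, 3)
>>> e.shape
(3, 31)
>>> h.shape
(5, 31)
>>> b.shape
(3, 3)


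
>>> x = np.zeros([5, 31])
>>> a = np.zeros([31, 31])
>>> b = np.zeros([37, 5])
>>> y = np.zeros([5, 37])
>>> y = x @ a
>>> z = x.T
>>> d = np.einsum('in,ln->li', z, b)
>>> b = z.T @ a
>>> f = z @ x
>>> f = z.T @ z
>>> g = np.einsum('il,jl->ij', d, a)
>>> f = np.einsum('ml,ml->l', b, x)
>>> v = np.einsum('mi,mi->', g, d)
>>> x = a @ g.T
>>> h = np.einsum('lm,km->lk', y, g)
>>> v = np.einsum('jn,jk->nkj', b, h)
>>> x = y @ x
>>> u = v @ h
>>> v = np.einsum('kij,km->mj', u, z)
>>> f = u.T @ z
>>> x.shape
(5, 37)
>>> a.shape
(31, 31)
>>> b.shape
(5, 31)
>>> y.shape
(5, 31)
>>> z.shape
(31, 5)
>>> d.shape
(37, 31)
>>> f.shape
(37, 37, 5)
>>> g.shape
(37, 31)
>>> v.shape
(5, 37)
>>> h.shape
(5, 37)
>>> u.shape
(31, 37, 37)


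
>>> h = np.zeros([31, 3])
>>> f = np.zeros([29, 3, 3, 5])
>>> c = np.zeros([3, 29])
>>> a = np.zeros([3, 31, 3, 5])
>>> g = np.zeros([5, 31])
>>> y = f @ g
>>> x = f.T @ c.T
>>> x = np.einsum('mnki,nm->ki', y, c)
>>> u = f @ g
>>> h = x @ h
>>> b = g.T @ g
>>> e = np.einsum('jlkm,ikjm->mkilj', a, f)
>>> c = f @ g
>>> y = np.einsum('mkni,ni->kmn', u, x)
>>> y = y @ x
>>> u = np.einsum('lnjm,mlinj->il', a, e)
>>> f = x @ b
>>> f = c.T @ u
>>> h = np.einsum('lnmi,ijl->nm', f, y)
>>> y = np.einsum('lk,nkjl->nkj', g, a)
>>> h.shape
(3, 3)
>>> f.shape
(31, 3, 3, 3)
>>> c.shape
(29, 3, 3, 31)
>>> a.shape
(3, 31, 3, 5)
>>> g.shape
(5, 31)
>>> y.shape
(3, 31, 3)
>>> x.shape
(3, 31)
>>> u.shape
(29, 3)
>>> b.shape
(31, 31)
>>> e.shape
(5, 3, 29, 31, 3)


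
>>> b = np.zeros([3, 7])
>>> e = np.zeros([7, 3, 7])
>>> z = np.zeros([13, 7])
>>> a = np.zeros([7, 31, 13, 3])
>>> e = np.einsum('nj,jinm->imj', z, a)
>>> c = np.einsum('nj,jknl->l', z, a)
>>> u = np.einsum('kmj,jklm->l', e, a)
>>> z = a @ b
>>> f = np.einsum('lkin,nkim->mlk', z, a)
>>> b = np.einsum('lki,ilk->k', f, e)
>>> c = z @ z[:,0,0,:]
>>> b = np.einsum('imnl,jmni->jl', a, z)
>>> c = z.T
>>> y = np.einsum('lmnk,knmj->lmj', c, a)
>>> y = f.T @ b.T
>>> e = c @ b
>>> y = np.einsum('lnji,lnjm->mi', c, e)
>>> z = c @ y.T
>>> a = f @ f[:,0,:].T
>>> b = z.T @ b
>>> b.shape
(3, 31, 13, 3)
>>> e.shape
(7, 13, 31, 3)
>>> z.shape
(7, 13, 31, 3)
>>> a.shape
(3, 7, 3)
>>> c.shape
(7, 13, 31, 7)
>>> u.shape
(13,)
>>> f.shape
(3, 7, 31)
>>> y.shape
(3, 7)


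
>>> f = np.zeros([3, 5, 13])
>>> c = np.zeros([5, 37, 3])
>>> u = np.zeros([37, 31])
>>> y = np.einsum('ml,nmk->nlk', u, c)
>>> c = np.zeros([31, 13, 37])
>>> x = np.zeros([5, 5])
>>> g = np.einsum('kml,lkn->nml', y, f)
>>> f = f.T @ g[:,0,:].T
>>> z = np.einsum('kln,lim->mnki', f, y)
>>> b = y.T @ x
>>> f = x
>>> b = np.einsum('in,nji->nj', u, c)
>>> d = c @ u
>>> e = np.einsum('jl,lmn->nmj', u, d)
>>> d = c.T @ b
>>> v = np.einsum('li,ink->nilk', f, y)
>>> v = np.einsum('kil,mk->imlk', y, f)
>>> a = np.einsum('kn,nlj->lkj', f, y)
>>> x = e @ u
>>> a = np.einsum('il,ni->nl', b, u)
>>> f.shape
(5, 5)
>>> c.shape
(31, 13, 37)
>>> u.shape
(37, 31)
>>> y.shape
(5, 31, 3)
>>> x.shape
(31, 13, 31)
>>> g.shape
(13, 31, 3)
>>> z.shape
(3, 13, 13, 31)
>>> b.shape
(31, 13)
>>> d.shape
(37, 13, 13)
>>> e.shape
(31, 13, 37)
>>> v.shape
(31, 5, 3, 5)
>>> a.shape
(37, 13)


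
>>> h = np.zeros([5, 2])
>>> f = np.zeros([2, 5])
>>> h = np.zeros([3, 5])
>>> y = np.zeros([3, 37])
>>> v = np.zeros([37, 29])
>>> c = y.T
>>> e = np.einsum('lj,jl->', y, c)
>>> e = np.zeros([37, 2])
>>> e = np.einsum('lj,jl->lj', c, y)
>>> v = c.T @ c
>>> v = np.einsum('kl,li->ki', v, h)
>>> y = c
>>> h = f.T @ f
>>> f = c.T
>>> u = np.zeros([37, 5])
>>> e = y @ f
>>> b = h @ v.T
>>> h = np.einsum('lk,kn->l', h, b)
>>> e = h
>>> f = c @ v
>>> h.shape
(5,)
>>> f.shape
(37, 5)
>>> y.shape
(37, 3)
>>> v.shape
(3, 5)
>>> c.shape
(37, 3)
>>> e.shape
(5,)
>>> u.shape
(37, 5)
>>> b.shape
(5, 3)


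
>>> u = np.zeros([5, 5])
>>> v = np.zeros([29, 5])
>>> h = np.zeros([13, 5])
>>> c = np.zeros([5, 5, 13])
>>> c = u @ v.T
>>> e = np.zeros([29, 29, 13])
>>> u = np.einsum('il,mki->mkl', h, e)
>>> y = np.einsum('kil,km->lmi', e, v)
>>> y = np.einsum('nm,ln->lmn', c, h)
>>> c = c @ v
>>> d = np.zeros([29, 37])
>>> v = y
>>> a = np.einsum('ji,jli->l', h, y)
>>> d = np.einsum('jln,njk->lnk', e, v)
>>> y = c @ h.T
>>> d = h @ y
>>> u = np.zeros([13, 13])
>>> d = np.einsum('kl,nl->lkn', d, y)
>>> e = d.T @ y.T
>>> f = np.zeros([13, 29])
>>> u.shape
(13, 13)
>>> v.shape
(13, 29, 5)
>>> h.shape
(13, 5)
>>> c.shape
(5, 5)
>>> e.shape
(5, 13, 5)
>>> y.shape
(5, 13)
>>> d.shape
(13, 13, 5)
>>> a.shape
(29,)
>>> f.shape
(13, 29)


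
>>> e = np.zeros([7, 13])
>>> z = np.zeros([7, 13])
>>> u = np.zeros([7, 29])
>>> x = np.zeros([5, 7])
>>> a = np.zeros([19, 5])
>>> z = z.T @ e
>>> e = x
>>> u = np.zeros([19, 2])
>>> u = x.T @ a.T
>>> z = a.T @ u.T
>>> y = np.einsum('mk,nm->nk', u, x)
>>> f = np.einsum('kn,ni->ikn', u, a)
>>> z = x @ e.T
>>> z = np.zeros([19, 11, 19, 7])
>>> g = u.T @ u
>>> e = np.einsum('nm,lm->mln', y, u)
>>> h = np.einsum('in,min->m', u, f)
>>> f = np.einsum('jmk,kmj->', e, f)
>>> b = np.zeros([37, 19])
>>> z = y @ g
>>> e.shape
(19, 7, 5)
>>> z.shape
(5, 19)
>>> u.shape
(7, 19)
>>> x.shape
(5, 7)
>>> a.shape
(19, 5)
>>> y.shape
(5, 19)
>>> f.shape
()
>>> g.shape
(19, 19)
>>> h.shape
(5,)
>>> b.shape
(37, 19)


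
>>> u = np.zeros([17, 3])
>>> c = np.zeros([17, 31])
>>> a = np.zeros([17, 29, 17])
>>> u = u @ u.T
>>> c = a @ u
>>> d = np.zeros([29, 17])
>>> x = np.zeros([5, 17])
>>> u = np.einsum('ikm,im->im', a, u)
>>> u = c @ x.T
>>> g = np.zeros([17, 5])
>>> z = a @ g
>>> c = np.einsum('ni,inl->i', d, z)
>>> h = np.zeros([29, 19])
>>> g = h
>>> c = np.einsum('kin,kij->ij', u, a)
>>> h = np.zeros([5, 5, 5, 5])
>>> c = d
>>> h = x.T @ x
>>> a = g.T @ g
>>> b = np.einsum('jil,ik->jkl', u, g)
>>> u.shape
(17, 29, 5)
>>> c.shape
(29, 17)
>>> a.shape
(19, 19)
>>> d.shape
(29, 17)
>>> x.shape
(5, 17)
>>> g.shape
(29, 19)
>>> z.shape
(17, 29, 5)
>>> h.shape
(17, 17)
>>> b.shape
(17, 19, 5)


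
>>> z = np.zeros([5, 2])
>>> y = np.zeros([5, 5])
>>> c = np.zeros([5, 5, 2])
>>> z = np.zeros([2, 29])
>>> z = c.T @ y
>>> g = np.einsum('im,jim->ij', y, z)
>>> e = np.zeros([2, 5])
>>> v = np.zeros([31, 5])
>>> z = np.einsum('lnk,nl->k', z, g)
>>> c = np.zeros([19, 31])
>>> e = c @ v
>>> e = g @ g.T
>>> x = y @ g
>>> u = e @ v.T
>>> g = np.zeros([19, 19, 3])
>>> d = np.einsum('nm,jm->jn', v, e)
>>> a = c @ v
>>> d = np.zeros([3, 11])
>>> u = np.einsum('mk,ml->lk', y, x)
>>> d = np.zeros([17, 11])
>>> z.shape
(5,)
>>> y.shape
(5, 5)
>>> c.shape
(19, 31)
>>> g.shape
(19, 19, 3)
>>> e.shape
(5, 5)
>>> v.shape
(31, 5)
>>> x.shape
(5, 2)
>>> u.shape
(2, 5)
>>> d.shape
(17, 11)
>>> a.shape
(19, 5)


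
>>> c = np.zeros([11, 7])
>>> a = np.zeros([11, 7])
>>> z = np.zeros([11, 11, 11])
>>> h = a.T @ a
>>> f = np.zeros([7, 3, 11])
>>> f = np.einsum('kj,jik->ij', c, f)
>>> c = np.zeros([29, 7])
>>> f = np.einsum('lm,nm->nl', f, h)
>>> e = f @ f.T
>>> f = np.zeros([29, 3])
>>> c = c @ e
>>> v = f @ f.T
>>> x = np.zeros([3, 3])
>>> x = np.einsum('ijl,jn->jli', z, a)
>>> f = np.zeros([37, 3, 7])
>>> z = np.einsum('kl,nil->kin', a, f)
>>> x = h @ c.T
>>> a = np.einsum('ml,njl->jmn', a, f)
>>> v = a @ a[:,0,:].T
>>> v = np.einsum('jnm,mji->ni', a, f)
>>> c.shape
(29, 7)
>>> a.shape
(3, 11, 37)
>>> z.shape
(11, 3, 37)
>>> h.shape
(7, 7)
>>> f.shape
(37, 3, 7)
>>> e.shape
(7, 7)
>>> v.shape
(11, 7)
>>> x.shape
(7, 29)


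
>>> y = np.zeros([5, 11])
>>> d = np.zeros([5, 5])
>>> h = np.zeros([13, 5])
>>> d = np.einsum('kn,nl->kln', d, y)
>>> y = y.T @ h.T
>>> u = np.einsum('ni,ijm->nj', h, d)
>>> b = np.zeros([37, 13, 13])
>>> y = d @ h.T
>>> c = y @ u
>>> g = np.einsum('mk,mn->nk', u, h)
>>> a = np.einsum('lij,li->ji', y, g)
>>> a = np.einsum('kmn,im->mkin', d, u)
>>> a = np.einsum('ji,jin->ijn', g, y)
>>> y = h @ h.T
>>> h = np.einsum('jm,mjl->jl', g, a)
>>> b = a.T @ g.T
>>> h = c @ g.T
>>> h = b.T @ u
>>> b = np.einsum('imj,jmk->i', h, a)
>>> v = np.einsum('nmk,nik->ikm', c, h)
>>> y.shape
(13, 13)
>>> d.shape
(5, 11, 5)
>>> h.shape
(5, 5, 11)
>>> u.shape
(13, 11)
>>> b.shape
(5,)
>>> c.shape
(5, 11, 11)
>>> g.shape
(5, 11)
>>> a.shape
(11, 5, 13)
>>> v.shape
(5, 11, 11)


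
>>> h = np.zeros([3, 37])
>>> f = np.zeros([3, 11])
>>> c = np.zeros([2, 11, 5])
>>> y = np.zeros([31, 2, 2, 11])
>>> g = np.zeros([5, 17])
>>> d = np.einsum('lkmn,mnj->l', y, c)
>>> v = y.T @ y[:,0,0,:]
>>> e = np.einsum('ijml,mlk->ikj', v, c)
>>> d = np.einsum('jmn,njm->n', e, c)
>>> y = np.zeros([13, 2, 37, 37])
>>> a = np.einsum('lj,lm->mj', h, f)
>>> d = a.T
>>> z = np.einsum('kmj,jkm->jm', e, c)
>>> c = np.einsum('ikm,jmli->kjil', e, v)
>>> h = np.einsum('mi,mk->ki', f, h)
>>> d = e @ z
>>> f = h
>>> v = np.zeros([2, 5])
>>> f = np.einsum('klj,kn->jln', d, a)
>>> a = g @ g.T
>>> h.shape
(37, 11)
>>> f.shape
(5, 5, 37)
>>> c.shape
(5, 11, 11, 2)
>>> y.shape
(13, 2, 37, 37)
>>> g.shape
(5, 17)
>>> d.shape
(11, 5, 5)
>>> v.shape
(2, 5)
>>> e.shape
(11, 5, 2)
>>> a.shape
(5, 5)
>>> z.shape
(2, 5)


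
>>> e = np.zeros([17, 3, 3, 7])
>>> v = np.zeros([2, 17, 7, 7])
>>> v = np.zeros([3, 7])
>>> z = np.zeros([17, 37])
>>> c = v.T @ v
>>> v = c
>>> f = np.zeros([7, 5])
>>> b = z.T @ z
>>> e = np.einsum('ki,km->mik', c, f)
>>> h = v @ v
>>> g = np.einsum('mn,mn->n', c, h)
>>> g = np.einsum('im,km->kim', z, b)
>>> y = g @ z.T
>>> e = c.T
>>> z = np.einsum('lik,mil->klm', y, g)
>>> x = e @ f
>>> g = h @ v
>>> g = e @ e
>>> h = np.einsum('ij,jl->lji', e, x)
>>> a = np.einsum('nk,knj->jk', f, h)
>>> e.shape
(7, 7)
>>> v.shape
(7, 7)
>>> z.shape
(17, 37, 37)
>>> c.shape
(7, 7)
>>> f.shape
(7, 5)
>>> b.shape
(37, 37)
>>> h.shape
(5, 7, 7)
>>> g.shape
(7, 7)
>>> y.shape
(37, 17, 17)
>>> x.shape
(7, 5)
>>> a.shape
(7, 5)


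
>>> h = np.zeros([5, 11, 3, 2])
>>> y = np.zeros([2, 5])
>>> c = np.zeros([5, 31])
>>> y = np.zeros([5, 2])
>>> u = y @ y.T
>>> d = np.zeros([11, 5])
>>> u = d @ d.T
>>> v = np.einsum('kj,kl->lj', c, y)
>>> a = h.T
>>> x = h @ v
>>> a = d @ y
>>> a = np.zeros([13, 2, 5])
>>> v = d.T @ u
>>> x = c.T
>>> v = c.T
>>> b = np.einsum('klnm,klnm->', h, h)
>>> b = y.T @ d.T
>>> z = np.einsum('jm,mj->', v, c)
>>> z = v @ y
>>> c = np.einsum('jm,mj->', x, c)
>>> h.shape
(5, 11, 3, 2)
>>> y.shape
(5, 2)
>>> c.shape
()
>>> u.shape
(11, 11)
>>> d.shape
(11, 5)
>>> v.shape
(31, 5)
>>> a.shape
(13, 2, 5)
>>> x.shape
(31, 5)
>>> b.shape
(2, 11)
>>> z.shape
(31, 2)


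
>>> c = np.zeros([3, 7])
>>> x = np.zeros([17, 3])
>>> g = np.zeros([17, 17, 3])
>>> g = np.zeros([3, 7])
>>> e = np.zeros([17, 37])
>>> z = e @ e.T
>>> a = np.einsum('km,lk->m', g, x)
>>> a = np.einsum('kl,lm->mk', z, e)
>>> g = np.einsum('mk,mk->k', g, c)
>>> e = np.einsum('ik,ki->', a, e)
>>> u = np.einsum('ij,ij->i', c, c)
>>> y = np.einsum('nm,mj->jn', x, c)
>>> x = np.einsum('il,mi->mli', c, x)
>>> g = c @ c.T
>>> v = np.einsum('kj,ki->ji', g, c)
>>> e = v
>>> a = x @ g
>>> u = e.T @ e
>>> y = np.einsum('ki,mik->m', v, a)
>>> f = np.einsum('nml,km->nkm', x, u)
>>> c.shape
(3, 7)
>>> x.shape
(17, 7, 3)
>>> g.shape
(3, 3)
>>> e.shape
(3, 7)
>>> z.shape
(17, 17)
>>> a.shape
(17, 7, 3)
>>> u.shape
(7, 7)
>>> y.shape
(17,)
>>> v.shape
(3, 7)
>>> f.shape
(17, 7, 7)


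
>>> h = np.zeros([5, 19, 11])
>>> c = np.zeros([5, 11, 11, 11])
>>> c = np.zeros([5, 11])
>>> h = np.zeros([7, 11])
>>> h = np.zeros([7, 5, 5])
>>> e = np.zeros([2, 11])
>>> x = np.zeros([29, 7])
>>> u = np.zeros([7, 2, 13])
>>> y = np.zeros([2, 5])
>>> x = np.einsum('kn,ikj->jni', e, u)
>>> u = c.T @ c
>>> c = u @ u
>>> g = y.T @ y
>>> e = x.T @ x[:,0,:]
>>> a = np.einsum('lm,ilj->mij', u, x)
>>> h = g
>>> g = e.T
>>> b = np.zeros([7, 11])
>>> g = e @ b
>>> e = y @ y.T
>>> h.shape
(5, 5)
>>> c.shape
(11, 11)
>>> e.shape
(2, 2)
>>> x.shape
(13, 11, 7)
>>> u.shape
(11, 11)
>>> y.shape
(2, 5)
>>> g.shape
(7, 11, 11)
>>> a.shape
(11, 13, 7)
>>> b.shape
(7, 11)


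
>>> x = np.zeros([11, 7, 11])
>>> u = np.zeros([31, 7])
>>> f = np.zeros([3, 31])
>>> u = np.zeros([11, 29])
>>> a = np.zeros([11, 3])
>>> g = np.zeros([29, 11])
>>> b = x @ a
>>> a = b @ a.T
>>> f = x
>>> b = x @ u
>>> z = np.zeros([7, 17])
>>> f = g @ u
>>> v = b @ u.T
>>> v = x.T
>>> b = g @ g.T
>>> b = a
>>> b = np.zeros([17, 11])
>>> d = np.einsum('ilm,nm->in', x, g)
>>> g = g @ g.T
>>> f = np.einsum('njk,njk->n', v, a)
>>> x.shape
(11, 7, 11)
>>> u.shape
(11, 29)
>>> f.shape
(11,)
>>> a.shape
(11, 7, 11)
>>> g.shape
(29, 29)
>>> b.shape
(17, 11)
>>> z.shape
(7, 17)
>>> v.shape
(11, 7, 11)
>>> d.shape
(11, 29)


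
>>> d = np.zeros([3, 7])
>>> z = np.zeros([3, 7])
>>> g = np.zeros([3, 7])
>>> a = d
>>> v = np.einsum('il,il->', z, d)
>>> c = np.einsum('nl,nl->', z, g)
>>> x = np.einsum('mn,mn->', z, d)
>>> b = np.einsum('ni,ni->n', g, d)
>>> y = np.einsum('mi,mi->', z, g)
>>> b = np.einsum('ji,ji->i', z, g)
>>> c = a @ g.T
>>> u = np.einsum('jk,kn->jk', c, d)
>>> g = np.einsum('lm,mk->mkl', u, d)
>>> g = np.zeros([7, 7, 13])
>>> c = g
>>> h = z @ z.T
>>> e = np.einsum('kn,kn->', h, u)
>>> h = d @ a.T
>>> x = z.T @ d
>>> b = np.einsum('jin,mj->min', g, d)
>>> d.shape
(3, 7)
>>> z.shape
(3, 7)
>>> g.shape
(7, 7, 13)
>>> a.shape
(3, 7)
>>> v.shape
()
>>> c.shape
(7, 7, 13)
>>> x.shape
(7, 7)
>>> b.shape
(3, 7, 13)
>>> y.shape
()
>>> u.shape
(3, 3)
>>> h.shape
(3, 3)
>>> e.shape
()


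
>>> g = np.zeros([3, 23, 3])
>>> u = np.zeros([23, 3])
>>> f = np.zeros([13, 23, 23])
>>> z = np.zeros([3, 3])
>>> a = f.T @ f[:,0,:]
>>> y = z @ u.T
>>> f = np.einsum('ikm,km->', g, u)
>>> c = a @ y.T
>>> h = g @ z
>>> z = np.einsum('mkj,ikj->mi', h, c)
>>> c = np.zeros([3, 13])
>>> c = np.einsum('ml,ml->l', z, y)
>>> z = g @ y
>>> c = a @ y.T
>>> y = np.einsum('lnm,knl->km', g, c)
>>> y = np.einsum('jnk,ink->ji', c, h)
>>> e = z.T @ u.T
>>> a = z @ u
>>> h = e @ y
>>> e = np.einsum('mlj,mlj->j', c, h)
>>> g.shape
(3, 23, 3)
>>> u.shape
(23, 3)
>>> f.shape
()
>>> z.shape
(3, 23, 23)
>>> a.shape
(3, 23, 3)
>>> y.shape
(23, 3)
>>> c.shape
(23, 23, 3)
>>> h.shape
(23, 23, 3)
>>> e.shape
(3,)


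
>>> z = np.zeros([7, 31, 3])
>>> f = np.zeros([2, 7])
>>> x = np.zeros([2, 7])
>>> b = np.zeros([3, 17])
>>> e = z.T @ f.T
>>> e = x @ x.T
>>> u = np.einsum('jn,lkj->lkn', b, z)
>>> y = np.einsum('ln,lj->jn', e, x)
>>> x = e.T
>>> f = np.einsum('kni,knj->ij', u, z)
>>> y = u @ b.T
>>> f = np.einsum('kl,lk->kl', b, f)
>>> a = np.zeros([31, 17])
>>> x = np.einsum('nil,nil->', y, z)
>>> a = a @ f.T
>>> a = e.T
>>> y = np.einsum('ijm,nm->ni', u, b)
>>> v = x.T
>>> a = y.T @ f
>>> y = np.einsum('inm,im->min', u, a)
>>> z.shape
(7, 31, 3)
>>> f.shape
(3, 17)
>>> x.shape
()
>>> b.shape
(3, 17)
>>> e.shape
(2, 2)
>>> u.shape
(7, 31, 17)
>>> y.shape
(17, 7, 31)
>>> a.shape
(7, 17)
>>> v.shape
()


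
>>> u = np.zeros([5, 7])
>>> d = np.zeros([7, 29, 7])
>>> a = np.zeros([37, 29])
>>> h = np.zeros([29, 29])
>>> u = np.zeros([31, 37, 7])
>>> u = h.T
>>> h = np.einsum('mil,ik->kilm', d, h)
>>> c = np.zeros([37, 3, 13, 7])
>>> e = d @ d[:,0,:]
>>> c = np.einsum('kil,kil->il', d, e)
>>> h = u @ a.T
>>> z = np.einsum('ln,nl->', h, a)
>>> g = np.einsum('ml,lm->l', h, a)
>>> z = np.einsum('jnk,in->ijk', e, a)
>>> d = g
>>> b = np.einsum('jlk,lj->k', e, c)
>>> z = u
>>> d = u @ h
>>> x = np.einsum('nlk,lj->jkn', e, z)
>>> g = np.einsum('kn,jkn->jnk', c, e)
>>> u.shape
(29, 29)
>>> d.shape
(29, 37)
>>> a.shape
(37, 29)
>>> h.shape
(29, 37)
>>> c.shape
(29, 7)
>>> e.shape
(7, 29, 7)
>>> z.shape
(29, 29)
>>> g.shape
(7, 7, 29)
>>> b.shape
(7,)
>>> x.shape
(29, 7, 7)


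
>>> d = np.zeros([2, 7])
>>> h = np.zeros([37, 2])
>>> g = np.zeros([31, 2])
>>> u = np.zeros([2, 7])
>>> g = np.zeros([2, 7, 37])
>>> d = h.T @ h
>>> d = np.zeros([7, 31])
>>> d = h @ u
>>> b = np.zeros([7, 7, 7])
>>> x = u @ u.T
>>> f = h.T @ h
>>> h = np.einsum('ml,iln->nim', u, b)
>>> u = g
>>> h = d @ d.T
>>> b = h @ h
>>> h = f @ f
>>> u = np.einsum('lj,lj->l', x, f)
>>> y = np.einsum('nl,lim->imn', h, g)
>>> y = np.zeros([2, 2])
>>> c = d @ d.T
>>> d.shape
(37, 7)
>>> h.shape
(2, 2)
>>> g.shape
(2, 7, 37)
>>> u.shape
(2,)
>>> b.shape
(37, 37)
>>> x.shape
(2, 2)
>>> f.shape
(2, 2)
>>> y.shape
(2, 2)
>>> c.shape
(37, 37)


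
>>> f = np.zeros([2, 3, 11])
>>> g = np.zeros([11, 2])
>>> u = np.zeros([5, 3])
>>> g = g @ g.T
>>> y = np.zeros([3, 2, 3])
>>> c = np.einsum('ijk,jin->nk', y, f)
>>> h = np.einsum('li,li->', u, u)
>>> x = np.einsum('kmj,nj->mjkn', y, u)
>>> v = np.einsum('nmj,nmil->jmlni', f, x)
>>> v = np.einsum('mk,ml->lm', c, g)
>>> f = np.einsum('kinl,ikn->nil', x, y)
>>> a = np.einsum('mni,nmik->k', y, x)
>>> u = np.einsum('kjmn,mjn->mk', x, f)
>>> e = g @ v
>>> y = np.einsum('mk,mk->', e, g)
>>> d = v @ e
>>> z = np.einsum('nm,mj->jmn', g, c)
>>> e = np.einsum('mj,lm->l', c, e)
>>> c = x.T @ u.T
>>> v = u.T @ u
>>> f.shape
(3, 3, 5)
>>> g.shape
(11, 11)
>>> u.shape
(3, 2)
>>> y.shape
()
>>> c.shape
(5, 3, 3, 3)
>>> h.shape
()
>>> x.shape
(2, 3, 3, 5)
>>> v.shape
(2, 2)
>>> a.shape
(5,)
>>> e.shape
(11,)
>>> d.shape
(11, 11)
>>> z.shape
(3, 11, 11)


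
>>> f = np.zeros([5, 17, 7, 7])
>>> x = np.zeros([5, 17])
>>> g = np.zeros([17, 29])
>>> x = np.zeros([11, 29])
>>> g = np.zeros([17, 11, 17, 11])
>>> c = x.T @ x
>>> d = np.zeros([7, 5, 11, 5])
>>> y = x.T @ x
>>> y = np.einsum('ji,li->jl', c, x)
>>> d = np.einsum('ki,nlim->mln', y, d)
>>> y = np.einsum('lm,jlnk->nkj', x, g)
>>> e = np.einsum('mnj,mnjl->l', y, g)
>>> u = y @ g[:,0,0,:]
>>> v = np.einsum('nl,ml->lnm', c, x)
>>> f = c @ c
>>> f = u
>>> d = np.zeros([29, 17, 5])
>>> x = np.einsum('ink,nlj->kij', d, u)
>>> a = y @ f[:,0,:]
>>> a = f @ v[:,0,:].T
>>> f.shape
(17, 11, 11)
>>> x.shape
(5, 29, 11)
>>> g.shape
(17, 11, 17, 11)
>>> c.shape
(29, 29)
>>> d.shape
(29, 17, 5)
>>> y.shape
(17, 11, 17)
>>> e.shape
(11,)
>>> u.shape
(17, 11, 11)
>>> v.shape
(29, 29, 11)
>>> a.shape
(17, 11, 29)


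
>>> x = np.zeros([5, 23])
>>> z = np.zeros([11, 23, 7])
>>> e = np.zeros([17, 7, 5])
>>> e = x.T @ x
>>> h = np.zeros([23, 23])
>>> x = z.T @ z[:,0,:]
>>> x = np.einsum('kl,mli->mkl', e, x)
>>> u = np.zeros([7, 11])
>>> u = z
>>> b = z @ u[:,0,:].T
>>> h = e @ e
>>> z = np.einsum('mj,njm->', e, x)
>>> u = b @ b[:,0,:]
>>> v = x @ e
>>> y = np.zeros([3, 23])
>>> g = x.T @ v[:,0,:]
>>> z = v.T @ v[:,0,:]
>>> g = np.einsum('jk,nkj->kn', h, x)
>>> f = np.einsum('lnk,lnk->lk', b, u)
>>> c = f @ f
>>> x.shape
(7, 23, 23)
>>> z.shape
(23, 23, 23)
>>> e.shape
(23, 23)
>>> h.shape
(23, 23)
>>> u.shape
(11, 23, 11)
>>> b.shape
(11, 23, 11)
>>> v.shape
(7, 23, 23)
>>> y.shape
(3, 23)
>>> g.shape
(23, 7)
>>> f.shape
(11, 11)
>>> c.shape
(11, 11)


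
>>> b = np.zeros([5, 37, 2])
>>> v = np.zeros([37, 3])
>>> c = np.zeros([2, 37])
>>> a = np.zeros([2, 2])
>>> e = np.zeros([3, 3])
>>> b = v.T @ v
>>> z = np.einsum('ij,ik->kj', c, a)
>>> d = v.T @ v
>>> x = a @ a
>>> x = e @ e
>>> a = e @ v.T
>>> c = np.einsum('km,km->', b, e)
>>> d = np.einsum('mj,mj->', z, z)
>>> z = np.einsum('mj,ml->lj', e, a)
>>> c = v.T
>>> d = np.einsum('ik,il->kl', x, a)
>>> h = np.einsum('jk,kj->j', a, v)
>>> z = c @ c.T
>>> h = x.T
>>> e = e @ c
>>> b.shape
(3, 3)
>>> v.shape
(37, 3)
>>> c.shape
(3, 37)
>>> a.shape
(3, 37)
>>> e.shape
(3, 37)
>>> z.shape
(3, 3)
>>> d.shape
(3, 37)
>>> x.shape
(3, 3)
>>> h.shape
(3, 3)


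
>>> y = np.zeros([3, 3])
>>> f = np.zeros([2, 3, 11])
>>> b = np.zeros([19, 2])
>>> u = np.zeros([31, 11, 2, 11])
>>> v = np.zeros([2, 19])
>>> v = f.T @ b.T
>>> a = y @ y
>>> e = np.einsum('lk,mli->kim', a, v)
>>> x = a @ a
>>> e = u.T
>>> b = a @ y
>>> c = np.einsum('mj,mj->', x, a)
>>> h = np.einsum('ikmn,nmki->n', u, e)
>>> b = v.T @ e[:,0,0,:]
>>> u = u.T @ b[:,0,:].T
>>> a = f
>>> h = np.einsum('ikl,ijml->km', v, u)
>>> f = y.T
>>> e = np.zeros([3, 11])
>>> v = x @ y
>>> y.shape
(3, 3)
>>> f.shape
(3, 3)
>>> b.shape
(19, 3, 31)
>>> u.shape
(11, 2, 11, 19)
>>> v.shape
(3, 3)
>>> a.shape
(2, 3, 11)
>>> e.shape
(3, 11)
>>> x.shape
(3, 3)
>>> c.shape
()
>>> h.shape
(3, 11)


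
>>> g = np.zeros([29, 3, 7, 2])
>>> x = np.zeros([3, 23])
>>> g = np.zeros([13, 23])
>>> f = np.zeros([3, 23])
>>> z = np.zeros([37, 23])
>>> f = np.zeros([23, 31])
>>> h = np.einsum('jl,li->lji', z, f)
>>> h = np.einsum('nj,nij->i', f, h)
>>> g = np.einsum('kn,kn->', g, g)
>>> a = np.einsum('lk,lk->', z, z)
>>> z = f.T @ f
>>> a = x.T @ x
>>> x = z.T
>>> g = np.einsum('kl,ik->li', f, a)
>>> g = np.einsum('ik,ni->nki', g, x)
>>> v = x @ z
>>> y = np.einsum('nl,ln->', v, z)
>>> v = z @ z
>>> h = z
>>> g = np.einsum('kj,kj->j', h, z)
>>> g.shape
(31,)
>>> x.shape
(31, 31)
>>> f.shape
(23, 31)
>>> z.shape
(31, 31)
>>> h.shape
(31, 31)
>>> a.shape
(23, 23)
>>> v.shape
(31, 31)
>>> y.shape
()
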